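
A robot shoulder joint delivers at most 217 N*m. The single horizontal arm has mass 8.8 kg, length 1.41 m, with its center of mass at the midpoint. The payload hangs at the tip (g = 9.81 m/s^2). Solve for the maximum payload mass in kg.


tau_arm = m_arm*g*(L/2) = 8.8*9.81*1.41/2 = 60.8612 N*m
tau_payload = tau_max - tau_arm = 217 - 60.8612 = 156.1388
m_payload = tau_payload / (g*L) = 156.1388 / (9.81*1.41) = 11.2881

11.2881 kg


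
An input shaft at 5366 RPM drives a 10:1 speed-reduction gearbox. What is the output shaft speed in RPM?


omega_out = omega_in / N = 5366 / 10 = 536.6000

536.6000 RPM


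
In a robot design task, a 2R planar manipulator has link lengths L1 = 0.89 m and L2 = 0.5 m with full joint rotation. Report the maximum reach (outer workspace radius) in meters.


r_max = L1 + L2 = 0.89 + 0.5 = 1.3900

1.3900 m


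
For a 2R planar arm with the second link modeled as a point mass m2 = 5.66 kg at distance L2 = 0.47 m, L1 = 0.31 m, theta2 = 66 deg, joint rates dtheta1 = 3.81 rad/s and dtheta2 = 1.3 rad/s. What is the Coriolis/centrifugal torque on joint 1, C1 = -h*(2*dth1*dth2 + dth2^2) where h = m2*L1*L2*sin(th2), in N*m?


h = m2*L1*L2*sin(th2) = 5.66*0.31*0.47*sin(66 deg) = 0.753366
C1 = -h*(2*3.81*1.3 + 1.3^2) = -0.753366*11.5960 = -8.7360

-8.7360 N*m


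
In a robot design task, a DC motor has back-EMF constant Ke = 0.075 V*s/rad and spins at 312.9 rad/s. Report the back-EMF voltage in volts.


V_emf = Ke * omega = 0.075*312.9 = 23.4675

23.4675 V


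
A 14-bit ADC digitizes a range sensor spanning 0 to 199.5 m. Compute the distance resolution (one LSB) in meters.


res = range / 2^n = 199.5/2^14 = 199.5/16384 = 0.0122

0.0122 m


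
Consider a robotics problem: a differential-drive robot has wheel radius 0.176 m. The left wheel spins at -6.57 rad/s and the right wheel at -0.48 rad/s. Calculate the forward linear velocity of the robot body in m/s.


v = r*(wR + wL)/2 = 0.176*(-0.48 + -6.57)/2 = -0.6204

-0.6204 m/s


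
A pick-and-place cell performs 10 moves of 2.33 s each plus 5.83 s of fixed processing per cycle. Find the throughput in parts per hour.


T_cycle = 10*2.33 + 5.83 = 29.1300 s
rate = 3600/T = 123.5839

123.5839 parts/hour


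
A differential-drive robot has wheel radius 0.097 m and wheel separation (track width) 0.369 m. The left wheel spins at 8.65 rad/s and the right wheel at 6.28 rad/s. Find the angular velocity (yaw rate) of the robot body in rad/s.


omega = r*(wR - wL)/L = 0.097*(6.28 - (8.65))/0.369 = -0.6230

-0.6230 rad/s


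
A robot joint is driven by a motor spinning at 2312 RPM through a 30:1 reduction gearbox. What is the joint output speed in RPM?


omega_joint = omega_motor / N = 2312 / 30 = 77.0667

77.0667 RPM


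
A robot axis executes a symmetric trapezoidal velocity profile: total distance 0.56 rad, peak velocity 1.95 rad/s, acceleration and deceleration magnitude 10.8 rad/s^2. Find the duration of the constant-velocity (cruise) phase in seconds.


t_acc = v/a = 0.180556 s, d_acc = v^2/(2a) = 0.176042 rad each
d_cruise = 0.56 - 2*0.176042 = 0.207916 rad
t_cruise = d_cruise/v = 0.207916/1.95 = 0.1066

0.1066 s


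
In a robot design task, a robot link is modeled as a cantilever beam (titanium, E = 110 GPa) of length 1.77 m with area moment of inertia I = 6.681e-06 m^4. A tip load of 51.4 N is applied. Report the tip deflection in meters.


delta = F*L^3/(3*E*I) = 51.4*1.77^3/(3*1.100e+11*6.681e-06)
      = 285.0249762/2204730 = 1.2928e-04

1.2928e-04 m


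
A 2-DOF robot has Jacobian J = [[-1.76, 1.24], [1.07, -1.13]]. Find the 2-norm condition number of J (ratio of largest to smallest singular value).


JJ^T eigenvalues: trace(JJ^T) = 7.0570, det(JJ^T) = det(J)^2 = 0.43824400
s_max^2 = (7.0570 + sqrt(48.04827300))/2 = 6.99434308
s_min^2 = (7.0570 - sqrt(48.04827300))/2 = 0.06265692
kappa = s_max/s_min = sqrt(6.99434308/0.06265692) = 10.5655

10.5655


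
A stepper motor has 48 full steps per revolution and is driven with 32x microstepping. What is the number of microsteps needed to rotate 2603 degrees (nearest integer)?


step_size = 360/(48*32) = 360/1536 = 0.234375 deg
n = 2603/(360/1536) = 2603*1536/360 = 11106.1333 -> 11106

11106 steps


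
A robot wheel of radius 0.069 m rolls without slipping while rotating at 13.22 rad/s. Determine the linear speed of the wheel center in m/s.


v = omega * r = 13.22 * 0.069 = 0.9122

0.9122 m/s


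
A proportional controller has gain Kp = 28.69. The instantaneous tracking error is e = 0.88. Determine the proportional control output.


u_P = Kp * e = 28.69 * 0.88 = 25.2472

25.2472


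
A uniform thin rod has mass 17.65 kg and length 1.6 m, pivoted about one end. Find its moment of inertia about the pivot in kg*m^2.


I = (1/3)*m*L^2 = (1/3)*17.65*1.6^2 = 15.0613

15.0613 kg*m^2


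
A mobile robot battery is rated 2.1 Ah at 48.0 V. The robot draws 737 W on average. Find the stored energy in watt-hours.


E = capacity * V = 2.1*48.0 = 100.8000

100.8000 Wh


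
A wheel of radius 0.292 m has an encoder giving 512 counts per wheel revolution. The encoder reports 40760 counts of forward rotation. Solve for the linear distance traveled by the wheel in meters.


revs = 40760/512 = 79.609375
d = revs * 2*pi*r = 79.609375 * 2*pi*0.292 = 146.0585

146.0585 m


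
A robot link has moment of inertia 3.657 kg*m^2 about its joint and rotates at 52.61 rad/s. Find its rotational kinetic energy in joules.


KE = (1/2)*I*omega^2 = 0.5*3.657*52.61^2 = 5060.9444

5060.9444 J


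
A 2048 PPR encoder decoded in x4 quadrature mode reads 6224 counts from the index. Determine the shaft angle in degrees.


angle = counts * 360 / (PPR*4) = 6224 * 360 / 8192 = 273.5156

273.5156 degrees


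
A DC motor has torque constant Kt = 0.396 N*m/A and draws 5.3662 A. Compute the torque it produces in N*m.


tau = Kt * I = 0.396*5.3662 = 2.1250

2.1250 N*m


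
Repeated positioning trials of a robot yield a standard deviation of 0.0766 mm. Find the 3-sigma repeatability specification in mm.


repeatability = 3*sigma = 3*0.0766 = 0.2298

0.2298 mm


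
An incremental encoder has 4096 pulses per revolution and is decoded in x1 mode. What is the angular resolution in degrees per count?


resolution = 360 / (PPR * 1) = 360 / 4096 = 0.0879

0.0879 degrees


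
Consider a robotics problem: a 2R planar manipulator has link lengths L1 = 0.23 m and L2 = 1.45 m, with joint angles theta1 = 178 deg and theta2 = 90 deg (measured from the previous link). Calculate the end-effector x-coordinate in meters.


x = L1*cos(th1) + L2*cos(th1+th2) = 0.23*cos(178 deg) + 1.45*cos(268 deg) = -0.2805

-0.2805 m


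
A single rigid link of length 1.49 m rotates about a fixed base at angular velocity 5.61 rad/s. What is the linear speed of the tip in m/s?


v = L*omega = 1.49 * 5.61 = 8.3589

8.3589 m/s


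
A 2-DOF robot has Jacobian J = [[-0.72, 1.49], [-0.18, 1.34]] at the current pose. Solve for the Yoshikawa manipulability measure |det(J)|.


det(J) = -0.72*1.34 - (1.49)*(-0.18) = -0.6966
|det(J)| = 0.6966

0.6966


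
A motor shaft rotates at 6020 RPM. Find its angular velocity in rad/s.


omega = 6020 * 2*pi/60 = 630.4129

630.4129 rad/s


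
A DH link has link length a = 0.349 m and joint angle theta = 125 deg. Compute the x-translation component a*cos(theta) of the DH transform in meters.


a*cos(theta) = 0.349*cos(125 deg) = -0.2002

-0.2002 m


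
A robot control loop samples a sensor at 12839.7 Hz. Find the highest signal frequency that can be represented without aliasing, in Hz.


f_max = f_s/2 = 12839.7/2 = 6419.8500

6419.8500 Hz


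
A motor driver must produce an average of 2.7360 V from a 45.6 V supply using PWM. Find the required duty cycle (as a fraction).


D = V_avg/V_supply = 2.7360/45.6 = 0.0600

0.0600


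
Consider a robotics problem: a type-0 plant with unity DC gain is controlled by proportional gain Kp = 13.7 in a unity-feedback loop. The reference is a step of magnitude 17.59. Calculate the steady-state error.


e_ss = R/(1 + Kp) = 17.59/(1 + 13.7) = 17.59/14.7000 = 1.1966

1.1966


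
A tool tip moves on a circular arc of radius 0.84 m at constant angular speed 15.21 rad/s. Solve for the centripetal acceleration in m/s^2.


a_c = omega^2 * r = 15.21^2 * 0.84 = 194.3290

194.3290 m/s^2


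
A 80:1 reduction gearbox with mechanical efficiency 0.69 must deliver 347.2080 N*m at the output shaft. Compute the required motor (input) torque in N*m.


tau_in = tau_out / (N * eta) = 347.2080 / (80 * 0.69) = 6.2900

6.2900 N*m


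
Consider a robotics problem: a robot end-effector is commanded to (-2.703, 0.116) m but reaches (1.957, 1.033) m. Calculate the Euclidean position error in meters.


dx = 1.957 - (-2.703) = 4.6600, dy = 1.033 - (0.116) = 0.9170
err = sqrt(21.715600 + 0.840889) = 4.7494

4.7494 m


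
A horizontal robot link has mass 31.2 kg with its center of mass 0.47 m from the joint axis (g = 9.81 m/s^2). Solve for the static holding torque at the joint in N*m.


tau = m*g*L = 31.2 * 9.81 * 0.47 = 143.8538

143.8538 N*m


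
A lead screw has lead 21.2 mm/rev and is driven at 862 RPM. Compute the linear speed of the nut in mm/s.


v = lead * (RPM/60) = 21.2*862/60 = 304.5733

304.5733 mm/s


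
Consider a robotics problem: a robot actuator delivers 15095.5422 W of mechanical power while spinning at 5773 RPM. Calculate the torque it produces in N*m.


omega = 5773 * 2*pi/60 = 604.547146 rad/s
tau = P / omega = 15095.5422 / 604.547146 = 24.9700

24.9700 N*m


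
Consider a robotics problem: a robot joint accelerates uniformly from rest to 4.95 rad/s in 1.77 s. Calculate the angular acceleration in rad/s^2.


alpha = delta_omega / t = 4.95 / 1.77 = 2.7966

2.7966 rad/s^2


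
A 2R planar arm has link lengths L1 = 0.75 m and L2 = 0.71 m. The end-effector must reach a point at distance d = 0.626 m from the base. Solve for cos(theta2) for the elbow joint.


cos(th2) = (d^2 - L1^2 - L2^2)/(2*L1*L2) = (0.626^2 - 0.75^2 - 0.71^2)/(2*0.75*0.71) = -0.6335

-0.6335


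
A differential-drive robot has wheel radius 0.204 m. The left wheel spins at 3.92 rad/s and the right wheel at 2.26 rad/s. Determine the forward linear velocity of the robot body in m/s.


v = r*(wR + wL)/2 = 0.204*(2.26 + 3.92)/2 = 0.6304

0.6304 m/s


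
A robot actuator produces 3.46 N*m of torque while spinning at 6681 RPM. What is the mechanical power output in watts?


omega = 6681 * 2*pi/60 = 699.632684 rad/s
P = tau * omega = 3.46 * 699.632684 = 2420.7291

2420.7291 W


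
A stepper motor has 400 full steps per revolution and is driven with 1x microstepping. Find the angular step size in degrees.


step = 360/(400*1) = 360/400 = 0.9000

0.9000 degrees


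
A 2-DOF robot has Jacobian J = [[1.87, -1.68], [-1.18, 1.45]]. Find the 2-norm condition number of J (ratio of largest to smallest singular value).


JJ^T eigenvalues: trace(JJ^T) = 9.8142, det(JJ^T) = det(J)^2 = 0.53158681
s_max^2 = (9.8142 + sqrt(94.19217440))/2 = 9.75973265
s_min^2 = (9.8142 - sqrt(94.19217440))/2 = 0.05446735
kappa = s_max/s_min = sqrt(9.75973265/0.05446735) = 13.3860

13.3860


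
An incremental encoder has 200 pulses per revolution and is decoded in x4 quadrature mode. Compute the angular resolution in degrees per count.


resolution = 360 / (PPR * 4) = 360 / 800 = 0.4500

0.4500 degrees


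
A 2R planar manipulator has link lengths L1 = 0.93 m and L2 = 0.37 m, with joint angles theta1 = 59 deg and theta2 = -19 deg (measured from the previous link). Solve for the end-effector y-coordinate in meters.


y = L1*sin(th1) + L2*sin(th1+th2) = 0.93*sin(59 deg) + 0.37*sin(40 deg) = 1.0350

1.0350 m


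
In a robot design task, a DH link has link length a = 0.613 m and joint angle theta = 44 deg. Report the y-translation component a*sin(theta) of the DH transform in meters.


a*sin(theta) = 0.613*sin(44 deg) = 0.4258

0.4258 m


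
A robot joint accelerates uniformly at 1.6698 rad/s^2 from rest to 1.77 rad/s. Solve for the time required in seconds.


t = delta_omega / alpha = 1.77 / 1.6698 = 1.0600

1.0600 s


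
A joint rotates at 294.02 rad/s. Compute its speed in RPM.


RPM = 294.02 * 60/(2*pi) = 2807.6842

2807.6842 RPM


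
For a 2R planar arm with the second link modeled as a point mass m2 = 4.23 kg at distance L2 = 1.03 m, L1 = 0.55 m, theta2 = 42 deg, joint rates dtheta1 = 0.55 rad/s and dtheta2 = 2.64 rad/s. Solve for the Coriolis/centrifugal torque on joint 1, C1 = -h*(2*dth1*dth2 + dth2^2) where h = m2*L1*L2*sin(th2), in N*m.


h = m2*L1*L2*sin(th2) = 4.23*0.55*1.03*sin(42 deg) = 1.603434
C1 = -h*(2*0.55*2.64 + 2.64^2) = -1.603434*9.8736 = -15.8317

-15.8317 N*m


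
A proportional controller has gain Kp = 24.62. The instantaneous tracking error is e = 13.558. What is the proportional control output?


u_P = Kp * e = 24.62 * 13.558 = 333.7980

333.7980


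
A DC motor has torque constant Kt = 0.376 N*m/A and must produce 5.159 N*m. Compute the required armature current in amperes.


I = tau / Kt = 5.159/0.376 = 13.7207

13.7207 A


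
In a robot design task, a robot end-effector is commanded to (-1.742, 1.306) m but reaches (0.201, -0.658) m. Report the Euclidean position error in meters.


dx = 0.201 - (-1.742) = 1.9430, dy = -0.658 - (1.306) = -1.9640
err = sqrt(3.775249 + 3.857296) = 2.7627

2.7627 m


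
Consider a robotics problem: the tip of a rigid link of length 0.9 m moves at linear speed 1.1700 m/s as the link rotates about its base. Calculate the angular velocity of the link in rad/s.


omega = v / L = 1.1700 / 0.9 = 1.3000

1.3000 rad/s


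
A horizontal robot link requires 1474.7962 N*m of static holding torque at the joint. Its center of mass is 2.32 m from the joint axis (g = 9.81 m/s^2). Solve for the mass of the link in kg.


m = tau / (g*L) = 1474.7962 / (9.81 * 2.32) = 64.8000

64.8000 kg


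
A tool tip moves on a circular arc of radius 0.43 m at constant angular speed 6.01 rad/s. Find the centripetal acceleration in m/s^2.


a_c = omega^2 * r = 6.01^2 * 0.43 = 15.5316

15.5316 m/s^2


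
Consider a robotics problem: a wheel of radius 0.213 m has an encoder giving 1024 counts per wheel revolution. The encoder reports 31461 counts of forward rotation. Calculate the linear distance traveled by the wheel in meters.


revs = 31461/1024 = 30.723633
d = revs * 2*pi*r = 30.723633 * 2*pi*0.213 = 41.1180

41.1180 m


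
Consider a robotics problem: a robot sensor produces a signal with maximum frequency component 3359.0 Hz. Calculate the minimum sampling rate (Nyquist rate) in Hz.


f_s,min = 2*f_max = 2*3359.0 = 6718.0000

6718.0000 Hz


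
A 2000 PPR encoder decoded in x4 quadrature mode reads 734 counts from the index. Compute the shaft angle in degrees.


angle = counts * 360 / (PPR*4) = 734 * 360 / 8000 = 33.0300

33.0300 degrees


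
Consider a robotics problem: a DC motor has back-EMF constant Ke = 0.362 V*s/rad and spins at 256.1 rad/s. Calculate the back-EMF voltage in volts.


V_emf = Ke * omega = 0.362*256.1 = 92.7082

92.7082 V


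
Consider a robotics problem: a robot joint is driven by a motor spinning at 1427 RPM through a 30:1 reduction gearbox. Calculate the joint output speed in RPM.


omega_joint = omega_motor / N = 1427 / 30 = 47.5667

47.5667 RPM


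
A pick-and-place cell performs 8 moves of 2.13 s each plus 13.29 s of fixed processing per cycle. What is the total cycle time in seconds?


T = 8*2.13 + 13.29 = 30.3300

30.3300 s


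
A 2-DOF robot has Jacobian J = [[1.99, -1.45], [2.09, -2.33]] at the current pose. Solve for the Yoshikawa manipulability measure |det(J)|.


det(J) = 1.99*-2.33 - (-1.45)*(2.09) = -1.6062
|det(J)| = 1.6062

1.6062


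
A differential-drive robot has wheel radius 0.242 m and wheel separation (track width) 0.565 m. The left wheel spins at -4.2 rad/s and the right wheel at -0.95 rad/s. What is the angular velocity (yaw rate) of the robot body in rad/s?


omega = r*(wR - wL)/L = 0.242*(-0.95 - (-4.2))/0.565 = 1.3920

1.3920 rad/s


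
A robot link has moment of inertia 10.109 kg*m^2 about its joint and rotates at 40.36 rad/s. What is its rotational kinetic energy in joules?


KE = (1/2)*I*omega^2 = 0.5*10.109*40.36^2 = 8233.4247

8233.4247 J


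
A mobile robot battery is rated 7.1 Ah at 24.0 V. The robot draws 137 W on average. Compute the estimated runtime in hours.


E = 7.1*24.0 = 170.4000 Wh
t = E/P = 170.4000/137 = 1.2438

1.2438 hours


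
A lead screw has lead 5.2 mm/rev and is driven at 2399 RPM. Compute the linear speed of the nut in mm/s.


v = lead * (RPM/60) = 5.2*2399/60 = 207.9133

207.9133 mm/s


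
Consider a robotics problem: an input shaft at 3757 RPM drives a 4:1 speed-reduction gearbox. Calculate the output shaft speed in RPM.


omega_out = omega_in / N = 3757 / 4 = 939.2500

939.2500 RPM


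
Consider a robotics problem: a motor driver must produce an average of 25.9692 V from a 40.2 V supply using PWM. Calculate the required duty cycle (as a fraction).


D = V_avg/V_supply = 25.9692/40.2 = 0.6460

0.6460


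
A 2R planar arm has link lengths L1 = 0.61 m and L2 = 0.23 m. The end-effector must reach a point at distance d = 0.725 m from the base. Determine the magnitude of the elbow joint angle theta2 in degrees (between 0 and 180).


cos(th2) = (d^2 - L1^2 - L2^2)/(2*L1*L2) = (0.725^2 - 0.61^2 - 0.23^2)/(2*0.61*0.23) = 0.35860656
th2 = acos(0.35860656) = 68.9854 deg

68.9854 degrees


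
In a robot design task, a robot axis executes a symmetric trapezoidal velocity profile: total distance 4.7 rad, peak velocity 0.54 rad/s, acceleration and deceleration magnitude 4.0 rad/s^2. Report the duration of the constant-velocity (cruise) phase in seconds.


t_acc = v/a = 0.135000 s, d_acc = v^2/(2a) = 0.036450 rad each
d_cruise = 4.7 - 2*0.036450 = 4.627100 rad
t_cruise = d_cruise/v = 4.627100/0.54 = 8.5687

8.5687 s


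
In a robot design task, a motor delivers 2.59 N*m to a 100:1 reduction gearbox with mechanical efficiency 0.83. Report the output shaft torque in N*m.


tau_out = tau_in * N * eta = 2.59 * 100 * 0.83 = 214.9700

214.9700 N*m


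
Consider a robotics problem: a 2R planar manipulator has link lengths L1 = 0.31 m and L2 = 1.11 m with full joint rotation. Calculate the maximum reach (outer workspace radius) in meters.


r_max = L1 + L2 = 0.31 + 1.11 = 1.4200

1.4200 m


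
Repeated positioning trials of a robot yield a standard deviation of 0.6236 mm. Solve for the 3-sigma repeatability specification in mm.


repeatability = 3*sigma = 3*0.6236 = 1.8708

1.8708 mm


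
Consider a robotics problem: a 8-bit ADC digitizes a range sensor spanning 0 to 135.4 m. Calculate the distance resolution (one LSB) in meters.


res = range / 2^n = 135.4/2^8 = 135.4/256 = 0.5289

0.5289 m


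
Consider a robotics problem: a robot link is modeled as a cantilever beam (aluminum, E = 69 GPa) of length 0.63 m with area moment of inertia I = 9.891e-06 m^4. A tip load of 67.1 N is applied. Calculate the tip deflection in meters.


delta = F*L^3/(3*E*I) = 67.1*0.63^3/(3*6.900e+10*9.891e-06)
      = 16.7781537/2047437 = 8.1947e-06

8.1947e-06 m


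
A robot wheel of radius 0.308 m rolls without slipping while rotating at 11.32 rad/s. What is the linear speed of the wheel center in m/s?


v = omega * r = 11.32 * 0.308 = 3.4866

3.4866 m/s


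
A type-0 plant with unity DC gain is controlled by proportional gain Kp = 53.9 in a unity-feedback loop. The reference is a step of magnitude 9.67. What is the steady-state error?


e_ss = R/(1 + Kp) = 9.67/(1 + 53.9) = 9.67/54.9000 = 0.1761

0.1761


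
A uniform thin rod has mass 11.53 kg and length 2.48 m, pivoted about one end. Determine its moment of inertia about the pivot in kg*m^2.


I = (1/3)*m*L^2 = (1/3)*11.53*2.48^2 = 23.6380

23.6380 kg*m^2


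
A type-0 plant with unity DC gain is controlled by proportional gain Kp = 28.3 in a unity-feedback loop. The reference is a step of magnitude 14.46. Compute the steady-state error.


e_ss = R/(1 + Kp) = 14.46/(1 + 28.3) = 14.46/29.3000 = 0.4935

0.4935


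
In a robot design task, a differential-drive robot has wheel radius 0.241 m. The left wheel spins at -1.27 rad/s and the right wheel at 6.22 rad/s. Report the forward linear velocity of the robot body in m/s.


v = r*(wR + wL)/2 = 0.241*(6.22 + -1.27)/2 = 0.5965

0.5965 m/s


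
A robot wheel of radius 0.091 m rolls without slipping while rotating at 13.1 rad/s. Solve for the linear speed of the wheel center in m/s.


v = omega * r = 13.1 * 0.091 = 1.1921

1.1921 m/s


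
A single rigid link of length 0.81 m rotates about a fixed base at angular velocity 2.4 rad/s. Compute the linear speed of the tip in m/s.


v = L*omega = 0.81 * 2.4 = 1.9440

1.9440 m/s


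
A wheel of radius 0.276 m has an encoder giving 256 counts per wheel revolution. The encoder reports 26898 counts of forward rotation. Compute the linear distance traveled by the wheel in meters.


revs = 26898/256 = 105.070312
d = revs * 2*pi*r = 105.070312 * 2*pi*0.276 = 182.2086

182.2086 m


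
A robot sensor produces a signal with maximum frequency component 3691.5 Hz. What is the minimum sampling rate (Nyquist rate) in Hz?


f_s,min = 2*f_max = 2*3691.5 = 7383.0000

7383.0000 Hz


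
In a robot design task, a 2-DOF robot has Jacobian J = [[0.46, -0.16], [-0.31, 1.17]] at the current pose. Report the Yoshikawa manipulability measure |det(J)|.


det(J) = 0.46*1.17 - (-0.16)*(-0.31) = 0.4886
|det(J)| = 0.4886

0.4886


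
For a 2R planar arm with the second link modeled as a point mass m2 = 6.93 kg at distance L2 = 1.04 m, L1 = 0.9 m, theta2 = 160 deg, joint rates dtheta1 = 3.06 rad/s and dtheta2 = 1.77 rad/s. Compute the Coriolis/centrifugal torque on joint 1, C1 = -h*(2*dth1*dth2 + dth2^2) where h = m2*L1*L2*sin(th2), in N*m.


h = m2*L1*L2*sin(th2) = 6.93*0.9*1.04*sin(160 deg) = 2.218507
C1 = -h*(2*3.06*1.77 + 1.77^2) = -2.218507*13.9653 = -30.9821

-30.9821 N*m


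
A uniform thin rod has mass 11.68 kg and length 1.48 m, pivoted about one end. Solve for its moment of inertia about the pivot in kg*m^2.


I = (1/3)*m*L^2 = (1/3)*11.68*1.48^2 = 8.5280

8.5280 kg*m^2


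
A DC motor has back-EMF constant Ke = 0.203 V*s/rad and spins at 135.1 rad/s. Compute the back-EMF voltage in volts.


V_emf = Ke * omega = 0.203*135.1 = 27.4253

27.4253 V


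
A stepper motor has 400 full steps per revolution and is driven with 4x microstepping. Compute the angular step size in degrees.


step = 360/(400*4) = 360/1600 = 0.2250

0.2250 degrees


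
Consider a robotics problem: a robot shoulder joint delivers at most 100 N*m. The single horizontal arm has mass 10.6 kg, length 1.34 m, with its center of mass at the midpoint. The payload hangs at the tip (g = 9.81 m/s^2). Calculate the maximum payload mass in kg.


tau_arm = m_arm*g*(L/2) = 10.6*9.81*1.34/2 = 69.6706 N*m
tau_payload = tau_max - tau_arm = 100 - 69.6706 = 30.3294
m_payload = tau_payload / (g*L) = 30.3294 / (9.81*1.34) = 2.3072

2.3072 kg


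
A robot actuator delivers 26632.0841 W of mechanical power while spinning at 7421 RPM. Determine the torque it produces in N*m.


omega = 7421 * 2*pi/60 = 777.125303 rad/s
tau = P / omega = 26632.0841 / 777.125303 = 34.2700

34.2700 N*m


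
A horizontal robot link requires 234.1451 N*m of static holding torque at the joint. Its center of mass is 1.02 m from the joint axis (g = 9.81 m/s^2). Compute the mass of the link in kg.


m = tau / (g*L) = 234.1451 / (9.81 * 1.02) = 23.4000

23.4000 kg


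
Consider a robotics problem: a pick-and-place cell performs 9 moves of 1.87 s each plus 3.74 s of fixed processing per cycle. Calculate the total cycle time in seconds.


T = 9*1.87 + 3.74 = 20.5700

20.5700 s


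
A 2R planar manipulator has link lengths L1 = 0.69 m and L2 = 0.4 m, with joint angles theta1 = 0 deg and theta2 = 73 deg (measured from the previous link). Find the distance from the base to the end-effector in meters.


x = L1*cos(th1) + L2*cos(th1+th2) = 0.806949
y = L1*sin(th1) + L2*sin(th1+th2) = 0.382522
d = sqrt(x^2 + y^2) = sqrt(0.651167 + 0.146323) = 0.8930

0.8930 m


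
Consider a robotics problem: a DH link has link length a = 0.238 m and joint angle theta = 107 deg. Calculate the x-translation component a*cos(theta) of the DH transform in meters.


a*cos(theta) = 0.238*cos(107 deg) = -0.0696

-0.0696 m


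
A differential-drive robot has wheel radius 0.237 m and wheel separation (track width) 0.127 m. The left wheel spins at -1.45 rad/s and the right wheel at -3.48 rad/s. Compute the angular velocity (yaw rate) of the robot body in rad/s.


omega = r*(wR - wL)/L = 0.237*(-3.48 - (-1.45))/0.127 = -3.7883

-3.7883 rad/s


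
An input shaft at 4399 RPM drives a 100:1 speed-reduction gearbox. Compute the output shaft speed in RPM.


omega_out = omega_in / N = 4399 / 100 = 43.9900

43.9900 RPM


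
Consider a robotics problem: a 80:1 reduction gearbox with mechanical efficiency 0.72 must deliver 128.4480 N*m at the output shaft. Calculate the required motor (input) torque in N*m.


tau_in = tau_out / (N * eta) = 128.4480 / (80 * 0.72) = 2.2300

2.2300 N*m


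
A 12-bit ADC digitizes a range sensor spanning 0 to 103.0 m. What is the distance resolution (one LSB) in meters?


res = range / 2^n = 103.0/2^12 = 103.0/4096 = 0.0251

0.0251 m


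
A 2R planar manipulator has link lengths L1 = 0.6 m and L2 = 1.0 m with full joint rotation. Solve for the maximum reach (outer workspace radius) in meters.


r_max = L1 + L2 = 0.6 + 1.0 = 1.6000

1.6000 m


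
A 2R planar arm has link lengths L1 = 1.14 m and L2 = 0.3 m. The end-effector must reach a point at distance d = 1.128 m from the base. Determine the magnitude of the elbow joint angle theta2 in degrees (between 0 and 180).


cos(th2) = (d^2 - L1^2 - L2^2)/(2*L1*L2) = (1.128^2 - 1.14^2 - 0.3^2)/(2*1.14*0.3) = -0.17136842
th2 = acos(-0.17136842) = 99.8674 deg

99.8674 degrees


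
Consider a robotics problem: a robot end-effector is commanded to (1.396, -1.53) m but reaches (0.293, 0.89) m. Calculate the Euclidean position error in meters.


dx = 0.293 - (1.396) = -1.1030, dy = 0.89 - (-1.53) = 2.4200
err = sqrt(1.216609 + 5.856400) = 2.6595

2.6595 m


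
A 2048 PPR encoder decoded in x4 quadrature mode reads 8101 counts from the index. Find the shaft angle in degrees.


angle = counts * 360 / (PPR*4) = 8101 * 360 / 8192 = 356.0010

356.0010 degrees


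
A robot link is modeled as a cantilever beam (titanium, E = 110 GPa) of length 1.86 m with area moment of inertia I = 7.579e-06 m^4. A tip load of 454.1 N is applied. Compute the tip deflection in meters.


delta = F*L^3/(3*E*I) = 454.1*1.86^3/(3*1.100e+11*7.579e-06)
      = 2922.0681096/2501070 = 0.0012

0.0012 m


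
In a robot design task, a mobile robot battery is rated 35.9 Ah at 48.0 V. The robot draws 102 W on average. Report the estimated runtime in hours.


E = 35.9*48.0 = 1723.2000 Wh
t = E/P = 1723.2000/102 = 16.8941

16.8941 hours


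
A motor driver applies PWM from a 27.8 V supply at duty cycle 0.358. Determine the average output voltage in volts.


V_avg = V_supply * D = 27.8*0.358 = 9.9524

9.9524 V


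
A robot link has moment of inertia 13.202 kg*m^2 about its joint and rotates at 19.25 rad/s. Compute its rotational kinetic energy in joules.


KE = (1/2)*I*omega^2 = 0.5*13.202*19.25^2 = 2446.0831

2446.0831 J


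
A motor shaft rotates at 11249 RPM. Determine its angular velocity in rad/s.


omega = 11249 * 2*pi/60 = 1177.9925

1177.9925 rad/s


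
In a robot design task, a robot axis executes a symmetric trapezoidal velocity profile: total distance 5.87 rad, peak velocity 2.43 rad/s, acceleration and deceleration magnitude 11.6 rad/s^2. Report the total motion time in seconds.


t_acc = v/a = 2.43/11.6 = 0.209483 s
d_acc = v^2/(2a) = 0.254522 rad (each ramp)
d_cruise = 5.87 - 2*0.254522 = 5.360956 rad
t_cruise = 5.360956/2.43 = 2.206155 s
t_total = 2*0.209483 + 2.206155 = 2.6251

2.6251 s


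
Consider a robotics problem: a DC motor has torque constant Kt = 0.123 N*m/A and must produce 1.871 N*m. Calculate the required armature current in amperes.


I = tau / Kt = 1.871/0.123 = 15.2114

15.2114 A


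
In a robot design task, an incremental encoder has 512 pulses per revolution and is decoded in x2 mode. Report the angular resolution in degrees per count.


resolution = 360 / (PPR * 2) = 360 / 1024 = 0.3516

0.3516 degrees


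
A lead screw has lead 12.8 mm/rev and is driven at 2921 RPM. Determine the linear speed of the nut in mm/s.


v = lead * (RPM/60) = 12.8*2921/60 = 623.1467

623.1467 mm/s


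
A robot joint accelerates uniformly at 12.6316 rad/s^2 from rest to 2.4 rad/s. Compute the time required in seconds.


t = delta_omega / alpha = 2.4 / 12.6316 = 0.1900

0.1900 s


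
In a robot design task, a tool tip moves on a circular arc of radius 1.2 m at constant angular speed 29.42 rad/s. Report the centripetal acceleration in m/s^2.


a_c = omega^2 * r = 29.42^2 * 1.2 = 1038.6437

1038.6437 m/s^2


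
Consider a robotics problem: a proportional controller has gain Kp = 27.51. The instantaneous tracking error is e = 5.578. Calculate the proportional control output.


u_P = Kp * e = 27.51 * 5.578 = 153.4508

153.4508


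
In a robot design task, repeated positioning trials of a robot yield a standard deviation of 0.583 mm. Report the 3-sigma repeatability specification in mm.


repeatability = 3*sigma = 3*0.583 = 1.7490

1.7490 mm


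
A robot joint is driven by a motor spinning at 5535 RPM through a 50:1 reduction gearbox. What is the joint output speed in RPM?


omega_joint = omega_motor / N = 5535 / 50 = 110.7000

110.7000 RPM


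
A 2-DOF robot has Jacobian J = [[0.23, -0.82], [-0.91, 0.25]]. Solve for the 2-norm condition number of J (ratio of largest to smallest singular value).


JJ^T eigenvalues: trace(JJ^T) = 1.6159, det(JJ^T) = det(J)^2 = 0.47430769
s_max^2 = (1.6159 + sqrt(0.71390205))/2 = 1.23041362
s_min^2 = (1.6159 - sqrt(0.71390205))/2 = 0.38548638
kappa = s_max/s_min = sqrt(1.23041362/0.38548638) = 1.7866

1.7866


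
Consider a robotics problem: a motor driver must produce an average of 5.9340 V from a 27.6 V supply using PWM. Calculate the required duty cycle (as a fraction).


D = V_avg/V_supply = 5.9340/27.6 = 0.2150

0.2150


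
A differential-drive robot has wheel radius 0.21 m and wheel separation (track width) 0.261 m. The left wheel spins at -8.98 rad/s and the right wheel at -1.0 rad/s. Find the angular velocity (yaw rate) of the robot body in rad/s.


omega = r*(wR - wL)/L = 0.21*(-1.0 - (-8.98))/0.261 = 6.4207

6.4207 rad/s


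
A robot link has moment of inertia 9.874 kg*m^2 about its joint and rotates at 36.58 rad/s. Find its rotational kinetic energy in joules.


KE = (1/2)*I*omega^2 = 0.5*9.874*36.58^2 = 6606.1819

6606.1819 J


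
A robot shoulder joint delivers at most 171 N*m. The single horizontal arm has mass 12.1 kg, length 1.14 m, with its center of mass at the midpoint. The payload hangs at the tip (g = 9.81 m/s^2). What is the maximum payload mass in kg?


tau_arm = m_arm*g*(L/2) = 12.1*9.81*1.14/2 = 67.6596 N*m
tau_payload = tau_max - tau_arm = 171 - 67.6596 = 103.3404
m_payload = tau_payload / (g*L) = 103.3404 / (9.81*1.14) = 9.2405

9.2405 kg


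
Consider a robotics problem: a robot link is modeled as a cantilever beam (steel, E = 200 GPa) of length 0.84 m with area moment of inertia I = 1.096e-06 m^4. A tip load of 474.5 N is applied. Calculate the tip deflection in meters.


delta = F*L^3/(3*E*I) = 474.5*0.84^3/(3*2.000e+11*1.096e-06)
      = 281.238048/657600 = 4.2767e-04

4.2767e-04 m


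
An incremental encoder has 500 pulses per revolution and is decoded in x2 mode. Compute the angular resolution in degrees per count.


resolution = 360 / (PPR * 2) = 360 / 1000 = 0.3600

0.3600 degrees


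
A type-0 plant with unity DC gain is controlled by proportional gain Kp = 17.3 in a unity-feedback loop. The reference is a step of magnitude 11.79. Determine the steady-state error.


e_ss = R/(1 + Kp) = 11.79/(1 + 17.3) = 11.79/18.3000 = 0.6443

0.6443


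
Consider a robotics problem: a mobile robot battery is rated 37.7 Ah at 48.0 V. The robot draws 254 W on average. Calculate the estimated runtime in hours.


E = 37.7*48.0 = 1809.6000 Wh
t = E/P = 1809.6000/254 = 7.1244

7.1244 hours


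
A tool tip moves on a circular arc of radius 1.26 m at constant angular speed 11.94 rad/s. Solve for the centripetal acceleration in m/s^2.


a_c = omega^2 * r = 11.94^2 * 1.26 = 179.6301

179.6301 m/s^2


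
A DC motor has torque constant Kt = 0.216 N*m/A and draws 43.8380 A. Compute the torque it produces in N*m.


tau = Kt * I = 0.216*43.8380 = 9.4690

9.4690 N*m


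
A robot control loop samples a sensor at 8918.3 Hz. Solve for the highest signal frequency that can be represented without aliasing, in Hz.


f_max = f_s/2 = 8918.3/2 = 4459.1500

4459.1500 Hz


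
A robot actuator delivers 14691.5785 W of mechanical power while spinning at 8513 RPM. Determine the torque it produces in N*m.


omega = 8513 * 2*pi/60 = 891.479275 rad/s
tau = P / omega = 14691.5785 / 891.479275 = 16.4800

16.4800 N*m


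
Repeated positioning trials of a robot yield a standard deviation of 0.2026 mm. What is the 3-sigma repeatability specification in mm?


repeatability = 3*sigma = 3*0.2026 = 0.6078

0.6078 mm


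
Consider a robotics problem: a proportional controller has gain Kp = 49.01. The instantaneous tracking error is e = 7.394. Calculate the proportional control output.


u_P = Kp * e = 49.01 * 7.394 = 362.3799

362.3799


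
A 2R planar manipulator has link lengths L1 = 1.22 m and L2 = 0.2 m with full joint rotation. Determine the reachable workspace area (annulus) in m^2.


r_max = L1 + L2 = 1.4200, r_min = |L1 - L2| = 1.0200
A = pi*(r_max^2 - r_min^2) = pi*(2.0164 - 1.0404) = 3.0662

3.0662 m^2


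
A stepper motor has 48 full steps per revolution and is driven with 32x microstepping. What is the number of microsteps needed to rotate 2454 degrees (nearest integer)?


step_size = 360/(48*32) = 360/1536 = 0.234375 deg
n = 2454/(360/1536) = 2454*1536/360 = 10470.4000 -> 10470

10470 steps


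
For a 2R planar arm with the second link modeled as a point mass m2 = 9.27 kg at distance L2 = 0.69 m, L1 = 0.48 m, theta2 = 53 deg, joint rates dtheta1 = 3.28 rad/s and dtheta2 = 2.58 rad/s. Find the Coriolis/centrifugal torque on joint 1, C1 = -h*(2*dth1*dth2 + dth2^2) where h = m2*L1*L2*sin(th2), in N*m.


h = m2*L1*L2*sin(th2) = 9.27*0.48*0.69*sin(53 deg) = 2.451990
C1 = -h*(2*3.28*2.58 + 2.58^2) = -2.451990*23.5812 = -57.8209

-57.8209 N*m


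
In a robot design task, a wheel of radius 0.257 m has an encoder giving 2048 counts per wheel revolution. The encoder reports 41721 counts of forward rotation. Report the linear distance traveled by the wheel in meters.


revs = 41721/2048 = 20.371582
d = revs * 2*pi*r = 20.371582 * 2*pi*0.257 = 32.8956

32.8956 m


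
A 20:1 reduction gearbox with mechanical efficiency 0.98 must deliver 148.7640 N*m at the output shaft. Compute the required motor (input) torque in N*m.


tau_in = tau_out / (N * eta) = 148.7640 / (20 * 0.98) = 7.5900

7.5900 N*m


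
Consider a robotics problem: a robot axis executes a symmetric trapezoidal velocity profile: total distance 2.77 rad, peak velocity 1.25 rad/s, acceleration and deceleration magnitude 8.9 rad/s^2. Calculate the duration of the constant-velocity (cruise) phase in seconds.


t_acc = v/a = 0.140449 s, d_acc = v^2/(2a) = 0.087781 rad each
d_cruise = 2.77 - 2*0.087781 = 2.594438 rad
t_cruise = d_cruise/v = 2.594438/1.25 = 2.0756

2.0756 s


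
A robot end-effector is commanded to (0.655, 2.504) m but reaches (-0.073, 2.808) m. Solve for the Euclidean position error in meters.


dx = -0.073 - (0.655) = -0.7280, dy = 2.808 - (2.504) = 0.3040
err = sqrt(0.529984 + 0.092416) = 0.7889

0.7889 m


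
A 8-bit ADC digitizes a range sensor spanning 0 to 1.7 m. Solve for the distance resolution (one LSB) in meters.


res = range / 2^n = 1.7/2^8 = 1.7/256 = 0.0066

0.0066 m


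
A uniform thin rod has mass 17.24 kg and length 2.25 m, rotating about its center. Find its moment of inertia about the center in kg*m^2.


I = (1/12)*m*L^2 = (1/12)*17.24*2.25^2 = 7.2731

7.2731 kg*m^2


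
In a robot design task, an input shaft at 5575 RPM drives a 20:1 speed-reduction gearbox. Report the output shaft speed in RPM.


omega_out = omega_in / N = 5575 / 20 = 278.7500

278.7500 RPM


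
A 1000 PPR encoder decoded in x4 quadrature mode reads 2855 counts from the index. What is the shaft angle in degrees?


angle = counts * 360 / (PPR*4) = 2855 * 360 / 4000 = 256.9500

256.9500 degrees


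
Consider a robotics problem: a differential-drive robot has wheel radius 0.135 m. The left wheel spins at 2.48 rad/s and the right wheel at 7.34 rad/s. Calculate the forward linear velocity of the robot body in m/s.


v = r*(wR + wL)/2 = 0.135*(7.34 + 2.48)/2 = 0.6629

0.6629 m/s


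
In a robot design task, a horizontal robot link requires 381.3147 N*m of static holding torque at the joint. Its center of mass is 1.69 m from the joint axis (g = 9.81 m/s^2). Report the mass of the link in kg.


m = tau / (g*L) = 381.3147 / (9.81 * 1.69) = 23.0000

23.0000 kg


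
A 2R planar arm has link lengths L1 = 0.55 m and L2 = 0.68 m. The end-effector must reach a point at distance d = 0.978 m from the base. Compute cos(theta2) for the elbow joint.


cos(th2) = (d^2 - L1^2 - L2^2)/(2*L1*L2) = (0.978^2 - 0.55^2 - 0.68^2)/(2*0.55*0.68) = 0.2561

0.2561


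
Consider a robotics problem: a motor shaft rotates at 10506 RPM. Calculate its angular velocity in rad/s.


omega = 10506 * 2*pi/60 = 1100.1857

1100.1857 rad/s


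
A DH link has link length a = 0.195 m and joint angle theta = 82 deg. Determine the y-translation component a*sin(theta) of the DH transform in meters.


a*sin(theta) = 0.195*sin(82 deg) = 0.1931

0.1931 m


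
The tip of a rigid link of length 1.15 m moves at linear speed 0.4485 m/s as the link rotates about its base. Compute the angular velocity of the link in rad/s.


omega = v / L = 0.4485 / 1.15 = 0.3900

0.3900 rad/s


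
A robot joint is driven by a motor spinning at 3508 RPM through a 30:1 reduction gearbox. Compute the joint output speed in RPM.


omega_joint = omega_motor / N = 3508 / 30 = 116.9333

116.9333 RPM


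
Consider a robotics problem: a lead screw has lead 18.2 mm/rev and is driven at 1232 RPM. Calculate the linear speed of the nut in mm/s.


v = lead * (RPM/60) = 18.2*1232/60 = 373.7067

373.7067 mm/s


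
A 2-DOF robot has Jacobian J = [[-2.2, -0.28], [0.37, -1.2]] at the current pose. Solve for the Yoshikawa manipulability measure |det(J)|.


det(J) = -2.2*-1.2 - (-0.28)*(0.37) = 2.7436
|det(J)| = 2.7436

2.7436


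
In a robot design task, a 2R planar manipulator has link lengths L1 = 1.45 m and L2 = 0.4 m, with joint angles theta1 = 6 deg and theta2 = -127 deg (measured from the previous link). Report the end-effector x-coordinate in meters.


x = L1*cos(th1) + L2*cos(th1+th2) = 1.45*cos(6 deg) + 0.4*cos(-121 deg) = 1.2360

1.2360 m


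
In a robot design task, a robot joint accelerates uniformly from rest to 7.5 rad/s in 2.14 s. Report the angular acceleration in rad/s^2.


alpha = delta_omega / t = 7.5 / 2.14 = 3.5047

3.5047 rad/s^2


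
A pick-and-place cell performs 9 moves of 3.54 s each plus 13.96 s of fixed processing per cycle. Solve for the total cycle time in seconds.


T = 9*3.54 + 13.96 = 45.8200

45.8200 s
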